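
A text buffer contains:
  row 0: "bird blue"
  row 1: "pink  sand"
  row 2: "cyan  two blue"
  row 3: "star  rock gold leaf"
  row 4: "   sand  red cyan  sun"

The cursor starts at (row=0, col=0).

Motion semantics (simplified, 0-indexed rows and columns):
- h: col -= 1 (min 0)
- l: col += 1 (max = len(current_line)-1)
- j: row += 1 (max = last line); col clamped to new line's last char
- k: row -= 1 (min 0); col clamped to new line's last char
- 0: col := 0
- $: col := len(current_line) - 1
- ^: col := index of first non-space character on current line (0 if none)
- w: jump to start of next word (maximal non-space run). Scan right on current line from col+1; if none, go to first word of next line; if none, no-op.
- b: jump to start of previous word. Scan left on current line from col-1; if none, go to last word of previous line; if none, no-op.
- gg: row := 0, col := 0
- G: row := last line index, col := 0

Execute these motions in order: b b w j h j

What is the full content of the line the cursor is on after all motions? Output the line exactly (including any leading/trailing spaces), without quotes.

Answer: cyan  two blue

Derivation:
After 1 (b): row=0 col=0 char='b'
After 2 (b): row=0 col=0 char='b'
After 3 (w): row=0 col=5 char='b'
After 4 (j): row=1 col=5 char='_'
After 5 (h): row=1 col=4 char='_'
After 6 (j): row=2 col=4 char='_'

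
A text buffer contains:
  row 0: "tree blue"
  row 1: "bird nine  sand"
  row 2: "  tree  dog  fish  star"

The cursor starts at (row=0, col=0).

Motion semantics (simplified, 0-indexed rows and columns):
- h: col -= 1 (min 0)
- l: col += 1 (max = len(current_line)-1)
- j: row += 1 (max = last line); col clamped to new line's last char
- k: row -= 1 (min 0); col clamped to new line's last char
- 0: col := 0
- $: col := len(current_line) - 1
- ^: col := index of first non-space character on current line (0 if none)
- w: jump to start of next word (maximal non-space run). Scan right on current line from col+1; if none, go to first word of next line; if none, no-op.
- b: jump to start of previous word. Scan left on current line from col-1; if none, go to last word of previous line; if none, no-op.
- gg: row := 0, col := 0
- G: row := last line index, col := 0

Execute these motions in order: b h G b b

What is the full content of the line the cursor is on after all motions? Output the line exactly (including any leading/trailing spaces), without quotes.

Answer: bird nine  sand

Derivation:
After 1 (b): row=0 col=0 char='t'
After 2 (h): row=0 col=0 char='t'
After 3 (G): row=2 col=0 char='_'
After 4 (b): row=1 col=11 char='s'
After 5 (b): row=1 col=5 char='n'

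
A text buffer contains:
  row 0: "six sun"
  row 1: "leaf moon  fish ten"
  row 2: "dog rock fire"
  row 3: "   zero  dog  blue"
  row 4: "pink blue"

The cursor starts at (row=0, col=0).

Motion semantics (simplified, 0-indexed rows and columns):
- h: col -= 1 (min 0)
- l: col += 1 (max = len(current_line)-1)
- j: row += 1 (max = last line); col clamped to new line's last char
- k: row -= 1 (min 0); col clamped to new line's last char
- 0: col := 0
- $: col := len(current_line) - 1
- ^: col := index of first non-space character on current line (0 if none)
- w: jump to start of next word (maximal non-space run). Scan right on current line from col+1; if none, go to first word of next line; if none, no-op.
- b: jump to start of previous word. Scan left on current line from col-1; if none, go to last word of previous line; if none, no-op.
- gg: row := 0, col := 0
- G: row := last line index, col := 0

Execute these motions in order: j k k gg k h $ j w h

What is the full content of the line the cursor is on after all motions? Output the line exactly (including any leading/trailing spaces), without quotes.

Answer: leaf moon  fish ten

Derivation:
After 1 (j): row=1 col=0 char='l'
After 2 (k): row=0 col=0 char='s'
After 3 (k): row=0 col=0 char='s'
After 4 (gg): row=0 col=0 char='s'
After 5 (k): row=0 col=0 char='s'
After 6 (h): row=0 col=0 char='s'
After 7 ($): row=0 col=6 char='n'
After 8 (j): row=1 col=6 char='o'
After 9 (w): row=1 col=11 char='f'
After 10 (h): row=1 col=10 char='_'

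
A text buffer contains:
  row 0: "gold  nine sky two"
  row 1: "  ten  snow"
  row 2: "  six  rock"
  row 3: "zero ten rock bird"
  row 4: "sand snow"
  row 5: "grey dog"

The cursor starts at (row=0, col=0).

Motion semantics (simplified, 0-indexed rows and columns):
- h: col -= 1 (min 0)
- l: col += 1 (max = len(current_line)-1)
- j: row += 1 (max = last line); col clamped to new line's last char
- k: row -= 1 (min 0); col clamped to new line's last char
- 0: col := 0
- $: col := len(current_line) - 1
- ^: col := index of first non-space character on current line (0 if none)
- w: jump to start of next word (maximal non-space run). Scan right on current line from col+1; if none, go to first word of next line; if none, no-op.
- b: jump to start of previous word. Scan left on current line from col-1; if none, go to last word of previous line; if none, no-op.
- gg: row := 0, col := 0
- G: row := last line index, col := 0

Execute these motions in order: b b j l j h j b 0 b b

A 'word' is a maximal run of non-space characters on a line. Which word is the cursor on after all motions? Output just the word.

Answer: ten

Derivation:
After 1 (b): row=0 col=0 char='g'
After 2 (b): row=0 col=0 char='g'
After 3 (j): row=1 col=0 char='_'
After 4 (l): row=1 col=1 char='_'
After 5 (j): row=2 col=1 char='_'
After 6 (h): row=2 col=0 char='_'
After 7 (j): row=3 col=0 char='z'
After 8 (b): row=2 col=7 char='r'
After 9 (0): row=2 col=0 char='_'
After 10 (b): row=1 col=7 char='s'
After 11 (b): row=1 col=2 char='t'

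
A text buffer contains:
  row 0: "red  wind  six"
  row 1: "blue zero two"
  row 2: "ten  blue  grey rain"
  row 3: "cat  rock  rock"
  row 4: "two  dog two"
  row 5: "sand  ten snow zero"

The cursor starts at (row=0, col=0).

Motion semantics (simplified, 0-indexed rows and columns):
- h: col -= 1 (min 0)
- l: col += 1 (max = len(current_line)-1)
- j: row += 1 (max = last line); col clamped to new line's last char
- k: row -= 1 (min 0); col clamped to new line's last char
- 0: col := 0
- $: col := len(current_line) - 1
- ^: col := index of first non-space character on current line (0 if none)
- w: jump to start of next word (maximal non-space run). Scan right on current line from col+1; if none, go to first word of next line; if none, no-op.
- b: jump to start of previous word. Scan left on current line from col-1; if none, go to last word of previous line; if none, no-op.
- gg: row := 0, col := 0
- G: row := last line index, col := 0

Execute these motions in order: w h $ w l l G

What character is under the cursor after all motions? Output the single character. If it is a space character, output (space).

After 1 (w): row=0 col=5 char='w'
After 2 (h): row=0 col=4 char='_'
After 3 ($): row=0 col=13 char='x'
After 4 (w): row=1 col=0 char='b'
After 5 (l): row=1 col=1 char='l'
After 6 (l): row=1 col=2 char='u'
After 7 (G): row=5 col=0 char='s'

Answer: s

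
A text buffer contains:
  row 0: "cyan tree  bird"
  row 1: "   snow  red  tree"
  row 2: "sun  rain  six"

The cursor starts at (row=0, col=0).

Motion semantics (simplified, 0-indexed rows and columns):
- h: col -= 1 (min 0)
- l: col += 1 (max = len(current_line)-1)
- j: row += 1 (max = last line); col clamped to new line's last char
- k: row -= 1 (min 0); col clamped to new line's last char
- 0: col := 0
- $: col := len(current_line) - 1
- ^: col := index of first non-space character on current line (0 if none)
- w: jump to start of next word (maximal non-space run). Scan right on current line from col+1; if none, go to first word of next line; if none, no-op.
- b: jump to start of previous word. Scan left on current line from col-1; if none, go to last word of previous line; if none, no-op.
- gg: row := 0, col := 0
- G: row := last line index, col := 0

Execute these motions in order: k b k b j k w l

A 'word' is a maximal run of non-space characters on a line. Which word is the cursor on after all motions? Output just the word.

After 1 (k): row=0 col=0 char='c'
After 2 (b): row=0 col=0 char='c'
After 3 (k): row=0 col=0 char='c'
After 4 (b): row=0 col=0 char='c'
After 5 (j): row=1 col=0 char='_'
After 6 (k): row=0 col=0 char='c'
After 7 (w): row=0 col=5 char='t'
After 8 (l): row=0 col=6 char='r'

Answer: tree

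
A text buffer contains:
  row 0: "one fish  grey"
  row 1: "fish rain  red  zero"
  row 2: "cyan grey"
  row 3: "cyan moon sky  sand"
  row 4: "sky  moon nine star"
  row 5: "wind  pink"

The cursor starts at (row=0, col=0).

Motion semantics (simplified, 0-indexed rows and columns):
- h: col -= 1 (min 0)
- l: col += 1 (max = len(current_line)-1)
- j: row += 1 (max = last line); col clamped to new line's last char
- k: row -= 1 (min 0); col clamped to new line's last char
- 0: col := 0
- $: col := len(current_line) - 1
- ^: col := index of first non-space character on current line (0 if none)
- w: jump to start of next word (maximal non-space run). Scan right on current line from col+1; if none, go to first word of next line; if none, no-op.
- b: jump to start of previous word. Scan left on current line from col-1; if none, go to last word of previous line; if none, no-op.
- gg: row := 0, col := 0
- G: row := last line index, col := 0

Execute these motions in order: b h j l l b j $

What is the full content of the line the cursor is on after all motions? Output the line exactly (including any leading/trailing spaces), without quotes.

Answer: cyan grey

Derivation:
After 1 (b): row=0 col=0 char='o'
After 2 (h): row=0 col=0 char='o'
After 3 (j): row=1 col=0 char='f'
After 4 (l): row=1 col=1 char='i'
After 5 (l): row=1 col=2 char='s'
After 6 (b): row=1 col=0 char='f'
After 7 (j): row=2 col=0 char='c'
After 8 ($): row=2 col=8 char='y'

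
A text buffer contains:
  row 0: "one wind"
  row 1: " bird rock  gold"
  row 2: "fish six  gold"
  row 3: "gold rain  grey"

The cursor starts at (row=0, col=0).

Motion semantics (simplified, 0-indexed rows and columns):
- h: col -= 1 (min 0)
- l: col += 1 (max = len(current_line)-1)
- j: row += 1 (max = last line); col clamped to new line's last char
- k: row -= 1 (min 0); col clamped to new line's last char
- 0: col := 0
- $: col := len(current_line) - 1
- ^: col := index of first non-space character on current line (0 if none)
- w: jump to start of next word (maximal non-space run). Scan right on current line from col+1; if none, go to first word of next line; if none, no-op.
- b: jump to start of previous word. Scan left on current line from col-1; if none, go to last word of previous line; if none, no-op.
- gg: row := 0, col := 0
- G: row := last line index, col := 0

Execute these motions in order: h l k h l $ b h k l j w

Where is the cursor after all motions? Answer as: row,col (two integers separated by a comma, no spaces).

After 1 (h): row=0 col=0 char='o'
After 2 (l): row=0 col=1 char='n'
After 3 (k): row=0 col=1 char='n'
After 4 (h): row=0 col=0 char='o'
After 5 (l): row=0 col=1 char='n'
After 6 ($): row=0 col=7 char='d'
After 7 (b): row=0 col=4 char='w'
After 8 (h): row=0 col=3 char='_'
After 9 (k): row=0 col=3 char='_'
After 10 (l): row=0 col=4 char='w'
After 11 (j): row=1 col=4 char='d'
After 12 (w): row=1 col=6 char='r'

Answer: 1,6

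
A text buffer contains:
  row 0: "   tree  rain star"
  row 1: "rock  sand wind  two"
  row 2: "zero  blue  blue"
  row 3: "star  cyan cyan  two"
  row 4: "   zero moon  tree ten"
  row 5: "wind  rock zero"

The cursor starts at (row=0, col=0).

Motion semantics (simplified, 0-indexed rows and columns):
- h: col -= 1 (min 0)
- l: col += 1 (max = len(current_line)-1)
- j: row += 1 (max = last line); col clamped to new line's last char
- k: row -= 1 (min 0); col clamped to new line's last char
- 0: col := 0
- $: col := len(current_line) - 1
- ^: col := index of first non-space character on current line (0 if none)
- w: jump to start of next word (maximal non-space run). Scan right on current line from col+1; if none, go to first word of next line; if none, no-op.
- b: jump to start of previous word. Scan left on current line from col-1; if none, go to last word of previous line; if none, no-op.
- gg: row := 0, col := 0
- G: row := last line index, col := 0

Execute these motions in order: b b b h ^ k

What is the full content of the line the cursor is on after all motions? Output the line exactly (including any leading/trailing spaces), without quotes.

After 1 (b): row=0 col=0 char='_'
After 2 (b): row=0 col=0 char='_'
After 3 (b): row=0 col=0 char='_'
After 4 (h): row=0 col=0 char='_'
After 5 (^): row=0 col=3 char='t'
After 6 (k): row=0 col=3 char='t'

Answer:    tree  rain star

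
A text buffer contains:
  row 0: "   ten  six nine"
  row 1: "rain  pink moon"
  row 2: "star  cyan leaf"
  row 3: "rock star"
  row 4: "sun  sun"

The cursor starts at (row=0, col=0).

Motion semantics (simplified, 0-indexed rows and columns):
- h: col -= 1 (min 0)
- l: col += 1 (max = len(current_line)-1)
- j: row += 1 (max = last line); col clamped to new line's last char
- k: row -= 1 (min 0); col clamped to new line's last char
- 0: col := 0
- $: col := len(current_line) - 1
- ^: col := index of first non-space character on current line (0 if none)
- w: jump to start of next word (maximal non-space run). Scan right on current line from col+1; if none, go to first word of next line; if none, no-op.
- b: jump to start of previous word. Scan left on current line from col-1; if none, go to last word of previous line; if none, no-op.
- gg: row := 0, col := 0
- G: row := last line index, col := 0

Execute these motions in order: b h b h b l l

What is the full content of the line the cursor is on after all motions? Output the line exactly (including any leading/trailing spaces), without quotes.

Answer:    ten  six nine

Derivation:
After 1 (b): row=0 col=0 char='_'
After 2 (h): row=0 col=0 char='_'
After 3 (b): row=0 col=0 char='_'
After 4 (h): row=0 col=0 char='_'
After 5 (b): row=0 col=0 char='_'
After 6 (l): row=0 col=1 char='_'
After 7 (l): row=0 col=2 char='_'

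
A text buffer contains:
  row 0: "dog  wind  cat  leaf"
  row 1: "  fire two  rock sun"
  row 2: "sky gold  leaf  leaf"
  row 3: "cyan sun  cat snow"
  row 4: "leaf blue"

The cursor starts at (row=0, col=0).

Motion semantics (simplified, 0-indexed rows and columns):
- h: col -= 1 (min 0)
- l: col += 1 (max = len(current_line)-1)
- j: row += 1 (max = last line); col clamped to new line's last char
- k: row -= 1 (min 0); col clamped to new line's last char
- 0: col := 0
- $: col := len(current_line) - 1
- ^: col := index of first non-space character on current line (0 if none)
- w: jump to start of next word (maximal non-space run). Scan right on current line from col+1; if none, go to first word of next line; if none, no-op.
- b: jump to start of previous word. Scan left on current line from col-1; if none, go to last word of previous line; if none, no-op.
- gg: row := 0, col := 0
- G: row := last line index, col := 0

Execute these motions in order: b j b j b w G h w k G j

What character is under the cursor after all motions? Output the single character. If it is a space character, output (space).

After 1 (b): row=0 col=0 char='d'
After 2 (j): row=1 col=0 char='_'
After 3 (b): row=0 col=16 char='l'
After 4 (j): row=1 col=16 char='_'
After 5 (b): row=1 col=12 char='r'
After 6 (w): row=1 col=17 char='s'
After 7 (G): row=4 col=0 char='l'
After 8 (h): row=4 col=0 char='l'
After 9 (w): row=4 col=5 char='b'
After 10 (k): row=3 col=5 char='s'
After 11 (G): row=4 col=0 char='l'
After 12 (j): row=4 col=0 char='l'

Answer: l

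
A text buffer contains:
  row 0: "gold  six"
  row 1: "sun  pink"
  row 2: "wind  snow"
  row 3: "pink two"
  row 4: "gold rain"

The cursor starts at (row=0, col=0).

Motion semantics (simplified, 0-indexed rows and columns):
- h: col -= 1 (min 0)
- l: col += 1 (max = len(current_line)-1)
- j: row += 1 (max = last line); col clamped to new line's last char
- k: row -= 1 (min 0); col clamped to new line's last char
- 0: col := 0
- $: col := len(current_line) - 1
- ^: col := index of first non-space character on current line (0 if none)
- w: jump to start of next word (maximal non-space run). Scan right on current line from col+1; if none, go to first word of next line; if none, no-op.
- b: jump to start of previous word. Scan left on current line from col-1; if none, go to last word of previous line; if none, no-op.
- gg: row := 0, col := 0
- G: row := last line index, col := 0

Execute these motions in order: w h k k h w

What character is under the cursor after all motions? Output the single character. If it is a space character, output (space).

Answer: s

Derivation:
After 1 (w): row=0 col=6 char='s'
After 2 (h): row=0 col=5 char='_'
After 3 (k): row=0 col=5 char='_'
After 4 (k): row=0 col=5 char='_'
After 5 (h): row=0 col=4 char='_'
After 6 (w): row=0 col=6 char='s'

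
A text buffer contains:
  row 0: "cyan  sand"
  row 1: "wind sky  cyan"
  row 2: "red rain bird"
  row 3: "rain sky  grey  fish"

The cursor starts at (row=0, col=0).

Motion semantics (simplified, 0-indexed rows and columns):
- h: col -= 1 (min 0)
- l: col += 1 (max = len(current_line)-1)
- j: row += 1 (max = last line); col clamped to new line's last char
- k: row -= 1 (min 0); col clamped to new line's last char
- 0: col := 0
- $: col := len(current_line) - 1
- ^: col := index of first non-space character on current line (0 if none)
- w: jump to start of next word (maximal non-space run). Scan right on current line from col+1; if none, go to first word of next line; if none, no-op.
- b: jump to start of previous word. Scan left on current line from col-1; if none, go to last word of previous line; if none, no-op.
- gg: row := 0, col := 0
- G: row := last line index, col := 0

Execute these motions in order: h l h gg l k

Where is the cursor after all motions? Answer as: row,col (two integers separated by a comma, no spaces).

After 1 (h): row=0 col=0 char='c'
After 2 (l): row=0 col=1 char='y'
After 3 (h): row=0 col=0 char='c'
After 4 (gg): row=0 col=0 char='c'
After 5 (l): row=0 col=1 char='y'
After 6 (k): row=0 col=1 char='y'

Answer: 0,1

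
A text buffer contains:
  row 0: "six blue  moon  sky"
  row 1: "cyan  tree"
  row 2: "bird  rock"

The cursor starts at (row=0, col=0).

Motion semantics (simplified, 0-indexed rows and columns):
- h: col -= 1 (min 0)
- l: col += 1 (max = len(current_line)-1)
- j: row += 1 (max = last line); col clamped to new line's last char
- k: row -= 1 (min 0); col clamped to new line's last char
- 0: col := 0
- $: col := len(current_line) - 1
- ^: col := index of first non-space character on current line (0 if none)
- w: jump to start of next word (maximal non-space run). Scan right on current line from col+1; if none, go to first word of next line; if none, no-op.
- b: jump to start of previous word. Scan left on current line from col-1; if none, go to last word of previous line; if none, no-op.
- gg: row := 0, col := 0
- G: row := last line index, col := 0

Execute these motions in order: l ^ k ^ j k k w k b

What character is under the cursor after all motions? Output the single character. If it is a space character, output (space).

After 1 (l): row=0 col=1 char='i'
After 2 (^): row=0 col=0 char='s'
After 3 (k): row=0 col=0 char='s'
After 4 (^): row=0 col=0 char='s'
After 5 (j): row=1 col=0 char='c'
After 6 (k): row=0 col=0 char='s'
After 7 (k): row=0 col=0 char='s'
After 8 (w): row=0 col=4 char='b'
After 9 (k): row=0 col=4 char='b'
After 10 (b): row=0 col=0 char='s'

Answer: s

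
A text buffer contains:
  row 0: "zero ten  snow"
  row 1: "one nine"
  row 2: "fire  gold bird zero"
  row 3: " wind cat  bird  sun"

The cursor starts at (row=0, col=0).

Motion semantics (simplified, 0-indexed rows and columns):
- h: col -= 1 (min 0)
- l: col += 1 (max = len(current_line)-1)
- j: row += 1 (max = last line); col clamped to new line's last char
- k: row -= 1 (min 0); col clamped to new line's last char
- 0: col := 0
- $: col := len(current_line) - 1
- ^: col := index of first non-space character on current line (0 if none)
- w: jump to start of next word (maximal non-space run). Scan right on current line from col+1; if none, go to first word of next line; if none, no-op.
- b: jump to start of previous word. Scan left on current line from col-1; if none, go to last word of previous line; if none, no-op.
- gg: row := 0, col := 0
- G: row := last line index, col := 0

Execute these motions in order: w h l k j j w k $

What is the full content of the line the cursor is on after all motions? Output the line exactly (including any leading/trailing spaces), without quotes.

Answer: one nine

Derivation:
After 1 (w): row=0 col=5 char='t'
After 2 (h): row=0 col=4 char='_'
After 3 (l): row=0 col=5 char='t'
After 4 (k): row=0 col=5 char='t'
After 5 (j): row=1 col=5 char='i'
After 6 (j): row=2 col=5 char='_'
After 7 (w): row=2 col=6 char='g'
After 8 (k): row=1 col=6 char='n'
After 9 ($): row=1 col=7 char='e'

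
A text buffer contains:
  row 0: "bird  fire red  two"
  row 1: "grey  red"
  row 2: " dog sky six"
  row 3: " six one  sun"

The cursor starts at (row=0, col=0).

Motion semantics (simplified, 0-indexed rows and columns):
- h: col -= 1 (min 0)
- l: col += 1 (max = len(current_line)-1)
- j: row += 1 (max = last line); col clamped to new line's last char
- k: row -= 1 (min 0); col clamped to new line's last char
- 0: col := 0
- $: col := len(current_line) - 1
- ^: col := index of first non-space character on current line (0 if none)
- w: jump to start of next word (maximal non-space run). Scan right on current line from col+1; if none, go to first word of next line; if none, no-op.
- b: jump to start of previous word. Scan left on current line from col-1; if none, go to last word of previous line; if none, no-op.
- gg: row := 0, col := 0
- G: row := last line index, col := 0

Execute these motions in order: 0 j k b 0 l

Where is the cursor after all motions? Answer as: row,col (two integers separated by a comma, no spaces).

Answer: 0,1

Derivation:
After 1 (0): row=0 col=0 char='b'
After 2 (j): row=1 col=0 char='g'
After 3 (k): row=0 col=0 char='b'
After 4 (b): row=0 col=0 char='b'
After 5 (0): row=0 col=0 char='b'
After 6 (l): row=0 col=1 char='i'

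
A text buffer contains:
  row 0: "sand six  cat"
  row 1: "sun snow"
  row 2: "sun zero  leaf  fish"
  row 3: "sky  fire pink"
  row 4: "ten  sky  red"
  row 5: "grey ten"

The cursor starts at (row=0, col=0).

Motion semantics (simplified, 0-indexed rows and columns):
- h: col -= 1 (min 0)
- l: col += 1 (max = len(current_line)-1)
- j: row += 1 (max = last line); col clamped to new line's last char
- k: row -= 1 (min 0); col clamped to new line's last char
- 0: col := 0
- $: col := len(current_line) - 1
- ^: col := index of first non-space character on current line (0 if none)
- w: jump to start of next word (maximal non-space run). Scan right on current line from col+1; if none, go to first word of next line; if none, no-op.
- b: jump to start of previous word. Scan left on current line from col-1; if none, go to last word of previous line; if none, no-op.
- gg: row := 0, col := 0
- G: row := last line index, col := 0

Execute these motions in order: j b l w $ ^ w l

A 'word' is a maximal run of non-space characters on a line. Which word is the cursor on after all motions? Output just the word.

Answer: snow

Derivation:
After 1 (j): row=1 col=0 char='s'
After 2 (b): row=0 col=10 char='c'
After 3 (l): row=0 col=11 char='a'
After 4 (w): row=1 col=0 char='s'
After 5 ($): row=1 col=7 char='w'
After 6 (^): row=1 col=0 char='s'
After 7 (w): row=1 col=4 char='s'
After 8 (l): row=1 col=5 char='n'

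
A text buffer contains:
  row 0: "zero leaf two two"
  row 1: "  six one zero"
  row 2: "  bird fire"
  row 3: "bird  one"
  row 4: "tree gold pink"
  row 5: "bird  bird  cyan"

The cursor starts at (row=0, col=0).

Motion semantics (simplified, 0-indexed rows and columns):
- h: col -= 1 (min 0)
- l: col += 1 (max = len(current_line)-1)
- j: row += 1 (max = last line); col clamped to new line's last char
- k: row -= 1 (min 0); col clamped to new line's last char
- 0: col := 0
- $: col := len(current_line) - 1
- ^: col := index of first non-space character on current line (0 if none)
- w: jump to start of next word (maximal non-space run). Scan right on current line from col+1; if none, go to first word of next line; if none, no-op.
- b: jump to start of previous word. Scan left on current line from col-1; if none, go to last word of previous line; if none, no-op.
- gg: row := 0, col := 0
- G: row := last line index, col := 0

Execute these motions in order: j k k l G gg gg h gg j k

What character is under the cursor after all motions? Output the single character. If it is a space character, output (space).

Answer: z

Derivation:
After 1 (j): row=1 col=0 char='_'
After 2 (k): row=0 col=0 char='z'
After 3 (k): row=0 col=0 char='z'
After 4 (l): row=0 col=1 char='e'
After 5 (G): row=5 col=0 char='b'
After 6 (gg): row=0 col=0 char='z'
After 7 (gg): row=0 col=0 char='z'
After 8 (h): row=0 col=0 char='z'
After 9 (gg): row=0 col=0 char='z'
After 10 (j): row=1 col=0 char='_'
After 11 (k): row=0 col=0 char='z'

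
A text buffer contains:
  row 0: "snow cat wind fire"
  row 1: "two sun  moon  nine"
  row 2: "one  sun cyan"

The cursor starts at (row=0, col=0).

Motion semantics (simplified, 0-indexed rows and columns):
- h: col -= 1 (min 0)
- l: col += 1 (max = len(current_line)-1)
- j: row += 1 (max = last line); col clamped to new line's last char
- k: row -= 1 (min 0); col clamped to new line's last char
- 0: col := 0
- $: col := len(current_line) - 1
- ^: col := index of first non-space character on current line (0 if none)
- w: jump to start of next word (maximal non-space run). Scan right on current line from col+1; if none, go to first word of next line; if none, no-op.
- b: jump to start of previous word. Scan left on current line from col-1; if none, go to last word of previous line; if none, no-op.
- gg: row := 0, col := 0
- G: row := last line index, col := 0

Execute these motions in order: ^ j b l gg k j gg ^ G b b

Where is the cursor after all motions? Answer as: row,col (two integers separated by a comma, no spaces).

Answer: 1,9

Derivation:
After 1 (^): row=0 col=0 char='s'
After 2 (j): row=1 col=0 char='t'
After 3 (b): row=0 col=14 char='f'
After 4 (l): row=0 col=15 char='i'
After 5 (gg): row=0 col=0 char='s'
After 6 (k): row=0 col=0 char='s'
After 7 (j): row=1 col=0 char='t'
After 8 (gg): row=0 col=0 char='s'
After 9 (^): row=0 col=0 char='s'
After 10 (G): row=2 col=0 char='o'
After 11 (b): row=1 col=15 char='n'
After 12 (b): row=1 col=9 char='m'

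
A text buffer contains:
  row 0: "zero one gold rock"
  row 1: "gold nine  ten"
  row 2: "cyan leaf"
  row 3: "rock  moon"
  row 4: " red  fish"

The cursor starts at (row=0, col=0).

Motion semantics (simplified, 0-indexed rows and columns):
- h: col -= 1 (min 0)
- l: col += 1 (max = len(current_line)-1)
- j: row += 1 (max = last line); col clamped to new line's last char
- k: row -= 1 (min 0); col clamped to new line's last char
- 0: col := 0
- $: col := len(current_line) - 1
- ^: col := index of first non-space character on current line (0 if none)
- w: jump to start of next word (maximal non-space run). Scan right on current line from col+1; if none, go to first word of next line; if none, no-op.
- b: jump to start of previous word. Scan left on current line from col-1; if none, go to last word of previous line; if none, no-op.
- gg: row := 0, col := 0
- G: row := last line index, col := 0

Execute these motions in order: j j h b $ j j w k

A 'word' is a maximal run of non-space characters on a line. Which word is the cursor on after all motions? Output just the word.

After 1 (j): row=1 col=0 char='g'
After 2 (j): row=2 col=0 char='c'
After 3 (h): row=2 col=0 char='c'
After 4 (b): row=1 col=11 char='t'
After 5 ($): row=1 col=13 char='n'
After 6 (j): row=2 col=8 char='f'
After 7 (j): row=3 col=8 char='o'
After 8 (w): row=4 col=1 char='r'
After 9 (k): row=3 col=1 char='o'

Answer: rock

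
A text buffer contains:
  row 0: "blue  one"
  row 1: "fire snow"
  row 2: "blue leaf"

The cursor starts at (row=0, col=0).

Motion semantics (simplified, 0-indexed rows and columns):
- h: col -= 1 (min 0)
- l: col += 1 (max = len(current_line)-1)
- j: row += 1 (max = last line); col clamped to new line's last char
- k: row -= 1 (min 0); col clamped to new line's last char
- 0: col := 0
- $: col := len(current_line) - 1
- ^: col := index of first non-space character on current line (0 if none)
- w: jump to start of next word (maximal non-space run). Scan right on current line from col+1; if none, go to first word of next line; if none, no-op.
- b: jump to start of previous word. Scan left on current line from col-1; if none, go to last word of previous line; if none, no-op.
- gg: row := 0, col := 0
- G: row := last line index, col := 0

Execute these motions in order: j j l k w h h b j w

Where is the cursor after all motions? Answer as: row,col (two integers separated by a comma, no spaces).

Answer: 2,5

Derivation:
After 1 (j): row=1 col=0 char='f'
After 2 (j): row=2 col=0 char='b'
After 3 (l): row=2 col=1 char='l'
After 4 (k): row=1 col=1 char='i'
After 5 (w): row=1 col=5 char='s'
After 6 (h): row=1 col=4 char='_'
After 7 (h): row=1 col=3 char='e'
After 8 (b): row=1 col=0 char='f'
After 9 (j): row=2 col=0 char='b'
After 10 (w): row=2 col=5 char='l'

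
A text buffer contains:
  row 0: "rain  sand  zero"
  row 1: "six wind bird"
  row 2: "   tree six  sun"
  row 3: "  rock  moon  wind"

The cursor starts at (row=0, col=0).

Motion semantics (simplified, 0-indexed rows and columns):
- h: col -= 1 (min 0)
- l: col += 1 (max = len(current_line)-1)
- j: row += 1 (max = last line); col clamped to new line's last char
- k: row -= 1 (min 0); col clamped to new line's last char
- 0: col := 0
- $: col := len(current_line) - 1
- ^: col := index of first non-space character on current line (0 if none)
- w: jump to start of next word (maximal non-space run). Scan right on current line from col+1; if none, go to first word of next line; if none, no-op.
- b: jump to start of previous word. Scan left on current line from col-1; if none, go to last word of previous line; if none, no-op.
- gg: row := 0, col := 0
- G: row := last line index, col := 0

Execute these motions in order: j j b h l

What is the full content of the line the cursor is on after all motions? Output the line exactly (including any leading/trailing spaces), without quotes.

After 1 (j): row=1 col=0 char='s'
After 2 (j): row=2 col=0 char='_'
After 3 (b): row=1 col=9 char='b'
After 4 (h): row=1 col=8 char='_'
After 5 (l): row=1 col=9 char='b'

Answer: six wind bird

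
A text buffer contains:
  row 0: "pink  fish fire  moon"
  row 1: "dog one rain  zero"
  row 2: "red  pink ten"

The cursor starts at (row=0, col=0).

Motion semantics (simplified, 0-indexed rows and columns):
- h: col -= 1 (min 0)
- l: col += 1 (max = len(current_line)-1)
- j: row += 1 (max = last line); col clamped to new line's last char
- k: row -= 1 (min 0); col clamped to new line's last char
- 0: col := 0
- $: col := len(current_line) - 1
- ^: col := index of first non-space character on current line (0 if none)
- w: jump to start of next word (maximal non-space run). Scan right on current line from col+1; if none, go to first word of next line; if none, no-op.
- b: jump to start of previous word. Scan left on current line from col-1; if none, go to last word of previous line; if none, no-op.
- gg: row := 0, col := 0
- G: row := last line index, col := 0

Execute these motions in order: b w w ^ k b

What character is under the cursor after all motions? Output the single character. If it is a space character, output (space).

Answer: p

Derivation:
After 1 (b): row=0 col=0 char='p'
After 2 (w): row=0 col=6 char='f'
After 3 (w): row=0 col=11 char='f'
After 4 (^): row=0 col=0 char='p'
After 5 (k): row=0 col=0 char='p'
After 6 (b): row=0 col=0 char='p'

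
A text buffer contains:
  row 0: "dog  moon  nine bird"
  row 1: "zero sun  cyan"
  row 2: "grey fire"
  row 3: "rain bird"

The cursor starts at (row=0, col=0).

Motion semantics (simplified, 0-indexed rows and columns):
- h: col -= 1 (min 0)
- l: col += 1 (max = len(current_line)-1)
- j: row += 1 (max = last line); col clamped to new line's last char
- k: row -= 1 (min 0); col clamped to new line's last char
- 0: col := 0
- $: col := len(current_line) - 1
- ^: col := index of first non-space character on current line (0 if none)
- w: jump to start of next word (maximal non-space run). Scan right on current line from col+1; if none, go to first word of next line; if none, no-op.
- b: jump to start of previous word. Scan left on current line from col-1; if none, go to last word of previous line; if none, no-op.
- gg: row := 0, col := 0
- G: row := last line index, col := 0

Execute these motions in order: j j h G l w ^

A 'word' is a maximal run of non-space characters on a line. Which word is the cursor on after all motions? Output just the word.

After 1 (j): row=1 col=0 char='z'
After 2 (j): row=2 col=0 char='g'
After 3 (h): row=2 col=0 char='g'
After 4 (G): row=3 col=0 char='r'
After 5 (l): row=3 col=1 char='a'
After 6 (w): row=3 col=5 char='b'
After 7 (^): row=3 col=0 char='r'

Answer: rain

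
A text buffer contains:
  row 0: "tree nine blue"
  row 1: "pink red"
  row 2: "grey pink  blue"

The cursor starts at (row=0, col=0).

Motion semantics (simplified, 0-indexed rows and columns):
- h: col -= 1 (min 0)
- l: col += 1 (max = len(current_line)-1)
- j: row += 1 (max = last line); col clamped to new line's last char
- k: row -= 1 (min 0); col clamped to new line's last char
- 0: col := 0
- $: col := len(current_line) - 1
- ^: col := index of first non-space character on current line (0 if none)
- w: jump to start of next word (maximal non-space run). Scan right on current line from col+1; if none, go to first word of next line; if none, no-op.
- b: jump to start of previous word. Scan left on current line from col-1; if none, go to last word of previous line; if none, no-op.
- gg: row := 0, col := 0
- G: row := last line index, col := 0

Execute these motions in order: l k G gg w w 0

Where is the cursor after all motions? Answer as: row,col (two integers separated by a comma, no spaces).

After 1 (l): row=0 col=1 char='r'
After 2 (k): row=0 col=1 char='r'
After 3 (G): row=2 col=0 char='g'
After 4 (gg): row=0 col=0 char='t'
After 5 (w): row=0 col=5 char='n'
After 6 (w): row=0 col=10 char='b'
After 7 (0): row=0 col=0 char='t'

Answer: 0,0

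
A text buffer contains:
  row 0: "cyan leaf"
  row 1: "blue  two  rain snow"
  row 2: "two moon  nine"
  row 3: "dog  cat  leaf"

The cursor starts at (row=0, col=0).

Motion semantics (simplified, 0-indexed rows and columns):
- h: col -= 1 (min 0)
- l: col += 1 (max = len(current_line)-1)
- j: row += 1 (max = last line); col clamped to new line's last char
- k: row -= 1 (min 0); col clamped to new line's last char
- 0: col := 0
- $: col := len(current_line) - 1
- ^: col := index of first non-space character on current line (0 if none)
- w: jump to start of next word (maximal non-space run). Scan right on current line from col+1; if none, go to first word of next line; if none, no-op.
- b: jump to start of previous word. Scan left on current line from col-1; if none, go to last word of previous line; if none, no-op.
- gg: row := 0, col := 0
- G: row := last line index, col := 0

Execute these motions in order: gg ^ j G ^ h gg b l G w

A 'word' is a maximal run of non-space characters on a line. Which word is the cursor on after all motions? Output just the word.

Answer: cat

Derivation:
After 1 (gg): row=0 col=0 char='c'
After 2 (^): row=0 col=0 char='c'
After 3 (j): row=1 col=0 char='b'
After 4 (G): row=3 col=0 char='d'
After 5 (^): row=3 col=0 char='d'
After 6 (h): row=3 col=0 char='d'
After 7 (gg): row=0 col=0 char='c'
After 8 (b): row=0 col=0 char='c'
After 9 (l): row=0 col=1 char='y'
After 10 (G): row=3 col=0 char='d'
After 11 (w): row=3 col=5 char='c'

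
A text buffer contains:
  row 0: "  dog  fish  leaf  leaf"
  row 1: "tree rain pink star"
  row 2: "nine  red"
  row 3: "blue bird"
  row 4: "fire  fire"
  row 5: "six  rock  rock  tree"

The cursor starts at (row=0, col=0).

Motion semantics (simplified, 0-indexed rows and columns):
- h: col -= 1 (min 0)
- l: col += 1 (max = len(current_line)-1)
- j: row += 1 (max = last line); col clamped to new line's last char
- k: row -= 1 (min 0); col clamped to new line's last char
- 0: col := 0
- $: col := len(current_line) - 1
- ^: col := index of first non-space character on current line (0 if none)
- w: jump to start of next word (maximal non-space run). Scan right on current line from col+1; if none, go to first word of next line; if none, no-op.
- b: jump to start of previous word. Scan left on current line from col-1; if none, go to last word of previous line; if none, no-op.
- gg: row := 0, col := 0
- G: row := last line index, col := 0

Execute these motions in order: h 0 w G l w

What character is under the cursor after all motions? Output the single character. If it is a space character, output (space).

Answer: r

Derivation:
After 1 (h): row=0 col=0 char='_'
After 2 (0): row=0 col=0 char='_'
After 3 (w): row=0 col=2 char='d'
After 4 (G): row=5 col=0 char='s'
After 5 (l): row=5 col=1 char='i'
After 6 (w): row=5 col=5 char='r'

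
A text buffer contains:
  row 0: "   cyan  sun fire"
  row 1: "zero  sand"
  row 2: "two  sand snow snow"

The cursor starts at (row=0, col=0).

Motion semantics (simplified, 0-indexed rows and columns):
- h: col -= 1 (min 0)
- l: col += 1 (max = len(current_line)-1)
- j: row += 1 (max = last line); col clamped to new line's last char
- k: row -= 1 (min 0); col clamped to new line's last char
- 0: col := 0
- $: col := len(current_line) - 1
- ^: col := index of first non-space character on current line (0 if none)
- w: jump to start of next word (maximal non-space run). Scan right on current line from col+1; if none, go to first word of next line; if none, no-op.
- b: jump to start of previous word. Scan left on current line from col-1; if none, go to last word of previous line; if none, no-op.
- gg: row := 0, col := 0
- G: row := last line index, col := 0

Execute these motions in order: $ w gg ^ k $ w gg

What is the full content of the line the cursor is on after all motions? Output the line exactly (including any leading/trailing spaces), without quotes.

Answer:    cyan  sun fire

Derivation:
After 1 ($): row=0 col=16 char='e'
After 2 (w): row=1 col=0 char='z'
After 3 (gg): row=0 col=0 char='_'
After 4 (^): row=0 col=3 char='c'
After 5 (k): row=0 col=3 char='c'
After 6 ($): row=0 col=16 char='e'
After 7 (w): row=1 col=0 char='z'
After 8 (gg): row=0 col=0 char='_'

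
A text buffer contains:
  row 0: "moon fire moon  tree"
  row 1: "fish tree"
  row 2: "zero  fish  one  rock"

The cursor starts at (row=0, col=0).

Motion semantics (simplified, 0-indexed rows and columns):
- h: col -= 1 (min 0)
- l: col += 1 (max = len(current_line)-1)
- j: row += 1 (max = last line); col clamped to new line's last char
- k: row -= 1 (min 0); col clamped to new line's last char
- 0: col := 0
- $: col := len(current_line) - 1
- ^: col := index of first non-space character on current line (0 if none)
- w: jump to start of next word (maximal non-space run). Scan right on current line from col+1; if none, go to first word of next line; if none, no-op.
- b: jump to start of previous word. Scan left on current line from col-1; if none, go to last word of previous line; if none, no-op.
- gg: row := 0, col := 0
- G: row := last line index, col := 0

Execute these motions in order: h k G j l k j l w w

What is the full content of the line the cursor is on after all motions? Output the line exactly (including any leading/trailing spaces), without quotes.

After 1 (h): row=0 col=0 char='m'
After 2 (k): row=0 col=0 char='m'
After 3 (G): row=2 col=0 char='z'
After 4 (j): row=2 col=0 char='z'
After 5 (l): row=2 col=1 char='e'
After 6 (k): row=1 col=1 char='i'
After 7 (j): row=2 col=1 char='e'
After 8 (l): row=2 col=2 char='r'
After 9 (w): row=2 col=6 char='f'
After 10 (w): row=2 col=12 char='o'

Answer: zero  fish  one  rock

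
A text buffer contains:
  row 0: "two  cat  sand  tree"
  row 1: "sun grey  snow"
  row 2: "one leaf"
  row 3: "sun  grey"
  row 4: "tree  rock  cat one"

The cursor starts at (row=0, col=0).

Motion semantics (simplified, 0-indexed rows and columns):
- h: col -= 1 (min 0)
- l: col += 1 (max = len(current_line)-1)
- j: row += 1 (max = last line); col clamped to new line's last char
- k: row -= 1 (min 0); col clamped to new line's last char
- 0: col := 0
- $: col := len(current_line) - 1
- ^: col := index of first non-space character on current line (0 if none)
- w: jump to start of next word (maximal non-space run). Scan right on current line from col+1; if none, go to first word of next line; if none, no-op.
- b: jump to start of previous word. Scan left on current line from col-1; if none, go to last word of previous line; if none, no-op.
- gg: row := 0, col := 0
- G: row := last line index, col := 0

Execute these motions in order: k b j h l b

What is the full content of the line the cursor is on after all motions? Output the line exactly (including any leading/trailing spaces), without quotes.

After 1 (k): row=0 col=0 char='t'
After 2 (b): row=0 col=0 char='t'
After 3 (j): row=1 col=0 char='s'
After 4 (h): row=1 col=0 char='s'
After 5 (l): row=1 col=1 char='u'
After 6 (b): row=1 col=0 char='s'

Answer: sun grey  snow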